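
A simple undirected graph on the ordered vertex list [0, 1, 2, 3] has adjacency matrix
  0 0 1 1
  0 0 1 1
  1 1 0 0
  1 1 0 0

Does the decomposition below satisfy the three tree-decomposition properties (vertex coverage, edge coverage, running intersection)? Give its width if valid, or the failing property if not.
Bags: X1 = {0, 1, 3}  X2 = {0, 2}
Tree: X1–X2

No — edge (1,2) lies in no bag.

A tree decomposition must satisfy three properties: every vertex lies in some bag; for every edge, both endpoints lie together in some bag; and for every vertex, the bags containing it form a connected subtree. Here edge (1,2) lies in no bag, so the decomposition is invalid.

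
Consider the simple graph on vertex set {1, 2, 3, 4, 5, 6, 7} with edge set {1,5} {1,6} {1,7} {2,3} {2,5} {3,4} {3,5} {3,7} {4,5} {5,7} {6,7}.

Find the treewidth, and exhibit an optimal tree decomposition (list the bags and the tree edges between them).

Treewidth 2.
One optimal decomposition is:
Bags: B1 = {3, 5, 7}  B2 = {1, 5, 7}  B3 = {3, 4, 5}  B4 = {2, 3, 5}  B5 = {1, 6, 7}
Tree: B1–B2, B1–B3, B1–B4, B2–B5

Every bag has size at most 3, so the width is 3 − 1 = 2 and tw(G) ≤ 2. On the other hand G contains the 3-clique {1, 5, 7}. A clique must lie in a single bag of any decomposition, so no decomposition can have width below 2. Hence tw(G) = 2 exactly.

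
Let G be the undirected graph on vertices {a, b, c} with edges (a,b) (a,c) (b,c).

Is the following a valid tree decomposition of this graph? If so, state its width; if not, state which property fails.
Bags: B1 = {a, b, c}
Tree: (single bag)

Every vertex of G appears in some bag (union = {a, b, c}); every edge is covered by a bag; and for each vertex v the set of bags containing v is connected in the bag tree. The decomposition is therefore valid. The largest bag has 3 vertices, so the width is 2.

Yes; width 2.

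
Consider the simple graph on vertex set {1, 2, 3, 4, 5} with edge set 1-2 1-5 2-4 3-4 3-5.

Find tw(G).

A width-2 tree decomposition is:
Bags: B1 = {1, 3, 5}  B2 = {1, 2, 3}  B3 = {2, 3, 4}
Tree: B1–B2, B2–B3
Every bag has size at most 3, so the width is 3 − 1 = 2 and tw(G) ≤ 2. For the lower bound, G contains the cycle 3–5–1–2–4–3, so G is not a forest; only forests have treewidth ≤ 1, hence tw(G) ≥ 2. Therefore the treewidth is 2.

2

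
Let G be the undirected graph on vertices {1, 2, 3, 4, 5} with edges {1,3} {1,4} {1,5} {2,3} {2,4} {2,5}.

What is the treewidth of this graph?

A width-2 tree decomposition is:
Bags: B1 = {1, 2, 4}  B2 = {1, 2, 3}  B3 = {1, 2, 5}
Tree: B1–B2, B2–B3
Each bag holds 3 vertices, so the decomposition has width 2, which upper-bounds the treewidth. For the lower bound, G contains the cycle 4–2–3–1–4, so G is not a forest; only forests have treewidth ≤ 1, hence tw(G) ≥ 2. Combining the bounds, tw(G) = 2.

2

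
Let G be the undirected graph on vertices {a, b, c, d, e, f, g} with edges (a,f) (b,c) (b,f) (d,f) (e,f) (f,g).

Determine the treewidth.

A width-1 tree decomposition is:
Bags: B1 = {a, f}  B2 = {b, f}  B3 = {f, g}  B4 = {e, f}  B5 = {b, c}  B6 = {d, f}
Tree: B1–B2, B2–B3, B1–B4, B2–B5, B2–B6
The largest bag has 2 vertices, giving width 1; this decomposition certifies tw(G) ≤ 1. G has an edge, so its treewidth is at least 1. The upper and lower bounds meet at 1, so that is the treewidth.

1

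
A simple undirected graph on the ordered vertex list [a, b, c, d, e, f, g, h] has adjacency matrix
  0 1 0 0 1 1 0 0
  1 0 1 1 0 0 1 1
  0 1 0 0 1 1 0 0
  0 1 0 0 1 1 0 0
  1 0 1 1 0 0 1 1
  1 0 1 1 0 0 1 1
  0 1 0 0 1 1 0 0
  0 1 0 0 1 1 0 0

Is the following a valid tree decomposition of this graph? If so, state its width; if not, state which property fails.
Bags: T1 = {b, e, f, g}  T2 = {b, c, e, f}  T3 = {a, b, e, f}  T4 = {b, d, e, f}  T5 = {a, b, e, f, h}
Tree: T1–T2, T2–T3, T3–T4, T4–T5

A tree decomposition must satisfy three properties: every vertex lies in some bag; for every edge, both endpoints lie together in some bag; and for every vertex, the bags containing it form a connected subtree. Here bags containing vertex a are not connected in the tree, so the decomposition is invalid.

No — bags containing vertex a are not connected in the tree.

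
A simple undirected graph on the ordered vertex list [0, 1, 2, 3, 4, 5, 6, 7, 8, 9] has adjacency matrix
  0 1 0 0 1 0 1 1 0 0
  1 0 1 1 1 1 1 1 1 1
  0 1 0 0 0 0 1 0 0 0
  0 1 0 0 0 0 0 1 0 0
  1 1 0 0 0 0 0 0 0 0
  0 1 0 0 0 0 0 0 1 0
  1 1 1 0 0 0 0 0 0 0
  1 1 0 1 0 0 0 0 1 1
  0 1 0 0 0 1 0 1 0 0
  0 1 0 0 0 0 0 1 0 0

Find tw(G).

A width-2 tree decomposition is:
Bags: B1 = {0, 1, 6}  B2 = {0, 1, 7}  B3 = {1, 2, 6}  B4 = {1, 3, 7}  B5 = {0, 1, 4}  B6 = {1, 7, 9}  B7 = {1, 7, 8}  B8 = {1, 5, 8}
Tree: B1–B2, B1–B3, B2–B4, B2–B5, B4–B6, B6–B7, B7–B8
The largest bag has 3 vertices, giving width 2; this decomposition certifies tw(G) ≤ 2. For the lower bound, the 3 vertices {1, 2, 6} are pairwise adjacent, and any tree decomposition puts a clique entirely inside one bag — forcing width ≥ 2. Hence tw(G) = 2 exactly.

2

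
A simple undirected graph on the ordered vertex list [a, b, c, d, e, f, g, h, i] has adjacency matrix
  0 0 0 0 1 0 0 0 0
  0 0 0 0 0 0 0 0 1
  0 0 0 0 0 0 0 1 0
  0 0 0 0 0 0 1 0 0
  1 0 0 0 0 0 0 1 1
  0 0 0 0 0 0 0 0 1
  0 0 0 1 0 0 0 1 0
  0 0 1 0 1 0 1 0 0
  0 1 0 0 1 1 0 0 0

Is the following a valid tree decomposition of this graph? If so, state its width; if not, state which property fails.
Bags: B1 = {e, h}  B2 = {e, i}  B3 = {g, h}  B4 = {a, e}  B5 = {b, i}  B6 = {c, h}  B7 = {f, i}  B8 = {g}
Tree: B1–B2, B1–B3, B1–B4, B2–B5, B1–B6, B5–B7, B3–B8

A tree decomposition must satisfy three properties: every vertex lies in some bag; for every edge, both endpoints lie together in some bag; and for every vertex, the bags containing it form a connected subtree. Here vertex d appears in no bag, so the decomposition is invalid.

No — vertex d appears in no bag.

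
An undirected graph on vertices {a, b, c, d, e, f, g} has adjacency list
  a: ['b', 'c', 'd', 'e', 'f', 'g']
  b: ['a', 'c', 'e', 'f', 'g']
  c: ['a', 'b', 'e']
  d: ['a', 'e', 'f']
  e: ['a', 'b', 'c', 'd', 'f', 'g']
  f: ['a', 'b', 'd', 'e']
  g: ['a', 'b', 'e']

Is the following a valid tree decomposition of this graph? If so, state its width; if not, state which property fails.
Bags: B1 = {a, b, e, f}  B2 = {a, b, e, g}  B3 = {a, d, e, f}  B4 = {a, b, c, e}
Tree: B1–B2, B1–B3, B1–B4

Every vertex of G appears in some bag (union = {a, b, c, d, e, f, g}); every edge is covered by a bag; and for each vertex v the set of bags containing v is connected in the bag tree. The decomposition is therefore valid. The largest bag has 4 vertices, so the width is 3.

Yes; width 3.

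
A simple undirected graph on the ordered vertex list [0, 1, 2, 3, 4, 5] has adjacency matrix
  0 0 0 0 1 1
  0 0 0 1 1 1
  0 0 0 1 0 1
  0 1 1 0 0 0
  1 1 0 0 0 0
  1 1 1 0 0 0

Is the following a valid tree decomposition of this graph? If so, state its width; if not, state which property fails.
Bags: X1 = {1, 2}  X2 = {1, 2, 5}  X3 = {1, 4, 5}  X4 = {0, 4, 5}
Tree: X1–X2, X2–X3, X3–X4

A tree decomposition must satisfy three properties: every vertex lies in some bag; for every edge, both endpoints lie together in some bag; and for every vertex, the bags containing it form a connected subtree. Here vertex 3 appears in no bag, so the decomposition is invalid.

No — vertex 3 appears in no bag.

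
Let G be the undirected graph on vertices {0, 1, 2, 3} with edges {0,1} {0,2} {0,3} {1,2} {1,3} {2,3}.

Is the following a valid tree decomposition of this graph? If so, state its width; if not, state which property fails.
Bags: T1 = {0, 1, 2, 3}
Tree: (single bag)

Yes; width 3.

Checking the three conditions: (i) the bags cover all of {0, 1, 2, 3}; (ii) for each edge, some bag contains both endpoints; (iii) the bags containing any fixed vertex form a subtree. All hold, so the decomposition is valid with width 4 − 1 = 3.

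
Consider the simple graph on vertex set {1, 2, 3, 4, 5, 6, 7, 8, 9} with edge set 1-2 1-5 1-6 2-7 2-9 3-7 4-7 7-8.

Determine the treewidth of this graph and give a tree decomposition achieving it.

Each bag holds 2 vertices, so the decomposition has width 1, which upper-bounds the treewidth. Since G has at least one edge (e.g. 2–7), it is not an edgeless graph, so tw(G) ≥ 1. The upper and lower bounds meet at 1, so that is the treewidth.

Treewidth 1.
One such decomposition:
Bags: B1 = {2, 7}  B2 = {1, 2}  B3 = {4, 7}  B4 = {1, 6}  B5 = {1, 5}  B6 = {2, 9}  B7 = {3, 7}  B8 = {7, 8}
Tree: B1–B2, B1–B3, B2–B4, B4–B5, B2–B6, B3–B7, B3–B8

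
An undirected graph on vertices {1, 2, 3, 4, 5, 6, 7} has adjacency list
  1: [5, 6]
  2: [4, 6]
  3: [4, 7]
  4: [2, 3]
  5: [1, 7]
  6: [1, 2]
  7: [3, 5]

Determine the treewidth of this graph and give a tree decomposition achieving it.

Treewidth 2.
One such decomposition:
Bags: B1 = {3, 5, 7}  B2 = {1, 3, 5}  B3 = {1, 3, 6}  B4 = {2, 3, 6}  B5 = {2, 3, 4}
Tree: B1–B2, B2–B3, B3–B4, B4–B5

Every bag has size at most 3, so the width is 3 − 1 = 2 and tw(G) ≤ 2. For the lower bound, G contains the cycle 3–7–5–1–6–2–4–3, so G is not a forest; only forests have treewidth ≤ 1, hence tw(G) ≥ 2. The upper and lower bounds meet at 2, so that is the treewidth.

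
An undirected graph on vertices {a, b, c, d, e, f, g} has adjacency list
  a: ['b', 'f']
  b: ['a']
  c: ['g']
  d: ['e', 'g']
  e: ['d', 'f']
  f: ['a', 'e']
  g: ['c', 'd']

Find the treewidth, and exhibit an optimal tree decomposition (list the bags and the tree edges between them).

Treewidth 1.
Bags: B1 = {a, b}  B2 = {a, f}  B3 = {e, f}  B4 = {d, e}  B5 = {d, g}  B6 = {c, g}
Tree: B1–B2, B2–B3, B3–B4, B4–B5, B5–B6

Each bag holds 2 vertices, so the decomposition has width 1, which upper-bounds the treewidth. G has an edge, so its treewidth is at least 1. Combining the bounds, tw(G) = 1.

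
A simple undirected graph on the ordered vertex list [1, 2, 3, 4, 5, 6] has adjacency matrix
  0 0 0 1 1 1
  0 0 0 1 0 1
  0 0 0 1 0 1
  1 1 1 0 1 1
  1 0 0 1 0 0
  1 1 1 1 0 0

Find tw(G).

A width-2 tree decomposition is:
Bags: B1 = {3, 4, 6}  B2 = {1, 4, 6}  B3 = {1, 4, 5}  B4 = {2, 4, 6}
Tree: B1–B2, B2–B3, B2–B4
Each bag holds 3 vertices, so the decomposition has width 2, which upper-bounds the treewidth. For the lower bound, the 3 vertices {1, 4, 5} are pairwise adjacent, and any tree decomposition puts a clique entirely inside one bag — forcing width ≥ 2. The upper and lower bounds meet at 2, so that is the treewidth.

2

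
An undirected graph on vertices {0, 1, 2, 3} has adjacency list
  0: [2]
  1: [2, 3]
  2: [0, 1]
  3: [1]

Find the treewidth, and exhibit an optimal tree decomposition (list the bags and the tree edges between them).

Treewidth 1.
Bags: B1 = {0, 2}  B2 = {1, 2}  B3 = {1, 3}
Tree: B1–B2, B2–B3

Each bag holds 2 vertices, so the decomposition has width 1, which upper-bounds the treewidth. G has an edge, so its treewidth is at least 1. Hence tw(G) = 1 exactly.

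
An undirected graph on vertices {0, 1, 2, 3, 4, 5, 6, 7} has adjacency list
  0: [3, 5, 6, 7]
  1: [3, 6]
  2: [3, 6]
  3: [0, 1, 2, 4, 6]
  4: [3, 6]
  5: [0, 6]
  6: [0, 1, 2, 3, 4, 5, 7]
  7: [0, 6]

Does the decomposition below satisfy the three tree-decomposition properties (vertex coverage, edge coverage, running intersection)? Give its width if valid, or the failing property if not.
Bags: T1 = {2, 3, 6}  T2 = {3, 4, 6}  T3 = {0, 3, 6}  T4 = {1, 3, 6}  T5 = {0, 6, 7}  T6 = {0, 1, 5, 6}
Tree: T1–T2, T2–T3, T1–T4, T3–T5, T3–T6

No — bags containing vertex 1 are not connected in the tree.

A tree decomposition must satisfy three properties: every vertex lies in some bag; for every edge, both endpoints lie together in some bag; and for every vertex, the bags containing it form a connected subtree. Here bags containing vertex 1 are not connected in the tree, so the decomposition is invalid.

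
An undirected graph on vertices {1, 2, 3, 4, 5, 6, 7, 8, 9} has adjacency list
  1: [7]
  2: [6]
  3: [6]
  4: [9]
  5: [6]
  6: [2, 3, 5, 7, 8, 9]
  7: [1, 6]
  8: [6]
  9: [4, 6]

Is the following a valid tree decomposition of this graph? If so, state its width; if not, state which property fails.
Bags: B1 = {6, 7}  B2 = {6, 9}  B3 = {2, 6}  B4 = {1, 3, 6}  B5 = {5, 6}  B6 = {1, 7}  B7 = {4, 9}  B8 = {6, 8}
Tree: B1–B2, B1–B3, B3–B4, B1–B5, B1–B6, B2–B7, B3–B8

No — bags containing vertex 1 are not connected in the tree.

A tree decomposition must satisfy three properties: every vertex lies in some bag; for every edge, both endpoints lie together in some bag; and for every vertex, the bags containing it form a connected subtree. Here bags containing vertex 1 are not connected in the tree, so the decomposition is invalid.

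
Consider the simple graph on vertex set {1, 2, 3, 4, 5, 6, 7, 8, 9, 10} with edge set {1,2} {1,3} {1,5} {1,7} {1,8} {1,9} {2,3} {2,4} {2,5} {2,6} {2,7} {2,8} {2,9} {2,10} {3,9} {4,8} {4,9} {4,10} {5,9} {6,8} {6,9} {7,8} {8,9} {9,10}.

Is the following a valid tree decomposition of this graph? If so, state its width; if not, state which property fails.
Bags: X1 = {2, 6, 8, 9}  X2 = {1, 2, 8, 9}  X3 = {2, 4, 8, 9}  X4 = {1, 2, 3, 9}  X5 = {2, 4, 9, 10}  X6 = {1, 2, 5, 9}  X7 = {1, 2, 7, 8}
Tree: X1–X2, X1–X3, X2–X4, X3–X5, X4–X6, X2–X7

Yes; width 3.

Vertex coverage: the bags together contain {1, 2, 3, 4, 5, 6, 7, 8, 9, 10}, the full vertex set. Edge coverage: each edge of G has both endpoints in at least one bag. Running intersection: for every vertex, the bags containing it form a connected subtree. All three properties hold, so this is a valid tree decomposition of width max|bag| − 1 = 3, and hence tw(G) ≤ 3.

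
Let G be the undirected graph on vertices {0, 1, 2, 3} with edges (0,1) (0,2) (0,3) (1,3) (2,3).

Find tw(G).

A width-2 tree decomposition is:
Bags: B1 = {0, 1, 3}  B2 = {0, 2, 3}
Tree: B1–B2
Each bag holds 3 vertices, so the decomposition has width 2, which upper-bounds the treewidth. Conversely, {0, 1, 3} is a clique of size 3, and the vertices of any clique must share a bag in every tree decomposition; so some bag has ≥ 3 vertices and tw(G) ≥ 2. The upper and lower bounds meet at 2, so that is the treewidth.

2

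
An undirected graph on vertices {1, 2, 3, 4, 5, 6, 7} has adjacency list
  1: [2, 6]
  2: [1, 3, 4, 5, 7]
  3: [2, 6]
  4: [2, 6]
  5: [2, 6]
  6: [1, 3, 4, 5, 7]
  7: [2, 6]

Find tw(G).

2

A width-2 tree decomposition is:
Bags: B1 = {2, 5, 6}  B2 = {2, 4, 6}  B3 = {2, 3, 6}  B4 = {1, 2, 6}  B5 = {2, 6, 7}
Tree: B1–B2, B2–B3, B3–B4, B4–B5
The largest bag has 3 vertices, giving width 2; this decomposition certifies tw(G) ≤ 2. For the lower bound, G contains the cycle 2–5–6–4–2, so G is not a forest; only forests have treewidth ≤ 1, hence tw(G) ≥ 2. Combining the bounds, tw(G) = 2.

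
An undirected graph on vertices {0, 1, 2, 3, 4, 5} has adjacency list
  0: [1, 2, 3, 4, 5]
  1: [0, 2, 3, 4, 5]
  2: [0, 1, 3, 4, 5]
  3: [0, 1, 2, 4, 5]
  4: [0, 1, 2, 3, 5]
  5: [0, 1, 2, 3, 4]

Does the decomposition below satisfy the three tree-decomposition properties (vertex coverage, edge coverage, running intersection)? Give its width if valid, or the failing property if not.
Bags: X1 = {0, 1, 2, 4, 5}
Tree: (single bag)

No — vertex 3 appears in no bag.

A tree decomposition must satisfy three properties: every vertex lies in some bag; for every edge, both endpoints lie together in some bag; and for every vertex, the bags containing it form a connected subtree. Here vertex 3 appears in no bag, so the decomposition is invalid.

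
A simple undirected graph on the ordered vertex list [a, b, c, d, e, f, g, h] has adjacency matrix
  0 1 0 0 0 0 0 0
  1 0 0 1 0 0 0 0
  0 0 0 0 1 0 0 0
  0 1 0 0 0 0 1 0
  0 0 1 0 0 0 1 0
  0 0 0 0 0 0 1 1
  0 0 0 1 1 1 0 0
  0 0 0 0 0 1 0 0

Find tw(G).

A width-1 tree decomposition is:
Bags: B1 = {f, g}  B2 = {d, g}  B3 = {f, h}  B4 = {b, d}  B5 = {e, g}  B6 = {c, e}  B7 = {a, b}
Tree: B1–B2, B1–B3, B2–B4, B1–B5, B5–B6, B4–B7
Each bag holds 2 vertices, so the decomposition has width 1, which upper-bounds the treewidth. G has an edge, so its treewidth is at least 1. Therefore the treewidth is 1.

1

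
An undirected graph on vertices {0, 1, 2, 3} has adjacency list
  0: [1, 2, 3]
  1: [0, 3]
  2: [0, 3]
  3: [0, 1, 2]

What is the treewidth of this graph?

A width-2 tree decomposition is:
Bags: B1 = {0, 2, 3}  B2 = {0, 1, 3}
Tree: B1–B2
Each bag holds 3 vertices, so the decomposition has width 2, which upper-bounds the treewidth. Conversely, {0, 1, 3} is a clique of size 3, and the vertices of any clique must share a bag in every tree decomposition; so some bag has ≥ 3 vertices and tw(G) ≥ 2. Combining the bounds, tw(G) = 2.

2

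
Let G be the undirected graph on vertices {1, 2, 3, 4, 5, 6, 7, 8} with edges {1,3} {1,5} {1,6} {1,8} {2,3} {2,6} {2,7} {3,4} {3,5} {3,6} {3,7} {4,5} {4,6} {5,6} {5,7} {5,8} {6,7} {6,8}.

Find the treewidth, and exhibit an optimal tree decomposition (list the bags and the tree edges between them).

Every bag has size at most 4, so the width is 4 − 1 = 3 and tw(G) ≤ 3. For the lower bound, the 4 vertices {1, 5, 6, 8} are pairwise adjacent, and any tree decomposition puts a clique entirely inside one bag — forcing width ≥ 3. Combining the bounds, tw(G) = 3.

Treewidth 3.
One optimal decomposition is:
Bags: B1 = {1, 3, 5, 6}  B2 = {3, 5, 6, 7}  B3 = {1, 5, 6, 8}  B4 = {3, 4, 5, 6}  B5 = {2, 3, 6, 7}
Tree: B1–B2, B1–B3, B2–B4, B2–B5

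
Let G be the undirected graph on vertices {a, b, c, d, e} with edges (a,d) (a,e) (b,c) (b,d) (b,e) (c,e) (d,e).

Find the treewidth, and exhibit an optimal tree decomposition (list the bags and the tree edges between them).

Each bag holds 3 vertices, so the decomposition has width 2, which upper-bounds the treewidth. For the lower bound, the 3 vertices {a, d, e} are pairwise adjacent, and any tree decomposition puts a clique entirely inside one bag — forcing width ≥ 2. Combining the bounds, tw(G) = 2.

Treewidth 2.
One such decomposition:
Bags: B1 = {b, d, e}  B2 = {a, d, e}  B3 = {b, c, e}
Tree: B1–B2, B1–B3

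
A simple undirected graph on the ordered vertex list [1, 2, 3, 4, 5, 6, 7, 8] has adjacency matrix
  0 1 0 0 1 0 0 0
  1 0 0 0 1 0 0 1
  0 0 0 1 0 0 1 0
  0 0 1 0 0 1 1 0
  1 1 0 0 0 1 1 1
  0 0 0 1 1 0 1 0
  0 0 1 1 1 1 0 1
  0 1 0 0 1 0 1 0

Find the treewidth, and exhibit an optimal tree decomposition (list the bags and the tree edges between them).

Treewidth 2.
One such decomposition:
Bags: B1 = {5, 6, 7}  B2 = {5, 7, 8}  B3 = {2, 5, 8}  B4 = {4, 6, 7}  B5 = {3, 4, 7}  B6 = {1, 2, 5}
Tree: B1–B2, B2–B3, B1–B4, B4–B5, B3–B6

Each bag holds 3 vertices, so the decomposition has width 2, which upper-bounds the treewidth. Conversely, {3, 4, 7} is a clique of size 3, and the vertices of any clique must share a bag in every tree decomposition; so some bag has ≥ 3 vertices and tw(G) ≥ 2. The upper and lower bounds meet at 2, so that is the treewidth.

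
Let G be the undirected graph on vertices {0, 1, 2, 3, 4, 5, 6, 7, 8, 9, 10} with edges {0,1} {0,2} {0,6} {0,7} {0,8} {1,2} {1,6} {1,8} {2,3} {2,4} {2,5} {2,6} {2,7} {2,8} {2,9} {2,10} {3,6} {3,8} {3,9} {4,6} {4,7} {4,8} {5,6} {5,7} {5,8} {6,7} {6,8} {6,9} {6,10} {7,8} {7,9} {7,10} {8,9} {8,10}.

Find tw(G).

A width-4 tree decomposition is:
Bags: B1 = {2, 6, 7, 8, 10}  B2 = {2, 5, 6, 7, 8}  B3 = {0, 2, 6, 7, 8}  B4 = {2, 6, 7, 8, 9}  B5 = {0, 1, 2, 6, 8}  B6 = {2, 3, 6, 8, 9}  B7 = {2, 4, 6, 7, 8}
Tree: B1–B2, B2–B3, B3–B4, B3–B5, B4–B6, B2–B7
The largest bag has 5 vertices, giving width 4; this decomposition certifies tw(G) ≤ 4. On the other hand G contains the 5-clique {0, 1, 2, 6, 8}. A clique must lie in a single bag of any decomposition, so no decomposition can have width below 4. Combining the bounds, tw(G) = 4.

4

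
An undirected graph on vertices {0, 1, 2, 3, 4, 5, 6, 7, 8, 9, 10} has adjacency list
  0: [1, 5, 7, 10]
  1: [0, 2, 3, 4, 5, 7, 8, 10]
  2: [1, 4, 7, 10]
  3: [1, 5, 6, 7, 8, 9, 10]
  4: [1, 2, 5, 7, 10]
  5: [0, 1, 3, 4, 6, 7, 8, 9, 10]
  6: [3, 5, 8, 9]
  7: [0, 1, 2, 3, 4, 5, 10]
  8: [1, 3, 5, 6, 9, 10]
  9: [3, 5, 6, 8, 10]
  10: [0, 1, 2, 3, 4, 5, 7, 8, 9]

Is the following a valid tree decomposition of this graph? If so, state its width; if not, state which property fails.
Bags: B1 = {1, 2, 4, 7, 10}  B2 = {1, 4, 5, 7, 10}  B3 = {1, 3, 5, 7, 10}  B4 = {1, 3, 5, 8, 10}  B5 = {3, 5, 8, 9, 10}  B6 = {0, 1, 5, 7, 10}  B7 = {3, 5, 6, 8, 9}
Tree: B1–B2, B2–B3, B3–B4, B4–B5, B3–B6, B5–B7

Vertex coverage: the bags together contain {0, 1, 2, 3, 4, 5, 6, 7, 8, 9, 10}, the full vertex set. Edge coverage: each edge of G has both endpoints in at least one bag. Running intersection: for every vertex, the bags containing it form a connected subtree. All three properties hold, so this is a valid tree decomposition of width max|bag| − 1 = 4, and hence tw(G) ≤ 4.

Yes; width 4.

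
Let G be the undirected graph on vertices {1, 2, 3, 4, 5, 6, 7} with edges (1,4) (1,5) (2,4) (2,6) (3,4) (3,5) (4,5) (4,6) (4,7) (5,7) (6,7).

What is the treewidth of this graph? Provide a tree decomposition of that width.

Treewidth 2.
One such decomposition:
Bags: B1 = {4, 5, 7}  B2 = {4, 6, 7}  B3 = {1, 4, 5}  B4 = {2, 4, 6}  B5 = {3, 4, 5}
Tree: B1–B2, B1–B3, B2–B4, B1–B5

Each bag holds 3 vertices, so the decomposition has width 2, which upper-bounds the treewidth. On the other hand G contains the 3-clique {2, 4, 6}. A clique must lie in a single bag of any decomposition, so no decomposition can have width below 2. The upper and lower bounds meet at 2, so that is the treewidth.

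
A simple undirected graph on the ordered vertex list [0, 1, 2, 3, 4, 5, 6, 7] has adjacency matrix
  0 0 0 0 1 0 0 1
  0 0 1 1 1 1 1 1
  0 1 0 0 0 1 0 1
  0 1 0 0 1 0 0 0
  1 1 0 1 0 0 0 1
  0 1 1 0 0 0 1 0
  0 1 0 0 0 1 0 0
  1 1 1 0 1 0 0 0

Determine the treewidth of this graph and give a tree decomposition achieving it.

Treewidth 2.
Bags: B1 = {1, 2, 7}  B2 = {1, 4, 7}  B3 = {1, 2, 5}  B4 = {1, 5, 6}  B5 = {1, 3, 4}  B6 = {0, 4, 7}
Tree: B1–B2, B1–B3, B3–B4, B2–B5, B2–B6

Every bag has size at most 3, so the width is 3 − 1 = 2 and tw(G) ≤ 2. Conversely, {0, 4, 7} is a clique of size 3, and the vertices of any clique must share a bag in every tree decomposition; so some bag has ≥ 3 vertices and tw(G) ≥ 2. Hence tw(G) = 2 exactly.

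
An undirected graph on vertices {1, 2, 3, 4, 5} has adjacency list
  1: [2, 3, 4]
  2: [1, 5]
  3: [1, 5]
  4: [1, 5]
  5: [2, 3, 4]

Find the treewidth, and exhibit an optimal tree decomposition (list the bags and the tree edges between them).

Every bag has size at most 3, so the width is 3 − 1 = 2 and tw(G) ≤ 2. For the lower bound, G contains the cycle 5–3–1–2–5, so G is not a forest; only forests have treewidth ≤ 1, hence tw(G) ≥ 2. Hence tw(G) = 2 exactly.

Treewidth 2.
One optimal decomposition is:
Bags: B1 = {1, 3, 5}  B2 = {1, 2, 5}  B3 = {1, 4, 5}
Tree: B1–B2, B2–B3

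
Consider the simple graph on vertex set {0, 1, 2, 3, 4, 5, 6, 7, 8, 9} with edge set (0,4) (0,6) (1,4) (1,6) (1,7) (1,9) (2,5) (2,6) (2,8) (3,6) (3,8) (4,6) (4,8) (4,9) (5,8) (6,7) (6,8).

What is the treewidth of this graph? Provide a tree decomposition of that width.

Treewidth 2.
Bags: B1 = {0, 4, 6}  B2 = {4, 6, 8}  B3 = {1, 4, 6}  B4 = {1, 4, 9}  B5 = {2, 6, 8}  B6 = {1, 6, 7}  B7 = {3, 6, 8}  B8 = {2, 5, 8}
Tree: B1–B2, B2–B3, B3–B4, B2–B5, B3–B6, B2–B7, B5–B8

Each bag holds 3 vertices, so the decomposition has width 2, which upper-bounds the treewidth. Conversely, {1, 4, 9} is a clique of size 3, and the vertices of any clique must share a bag in every tree decomposition; so some bag has ≥ 3 vertices and tw(G) ≥ 2. Hence tw(G) = 2 exactly.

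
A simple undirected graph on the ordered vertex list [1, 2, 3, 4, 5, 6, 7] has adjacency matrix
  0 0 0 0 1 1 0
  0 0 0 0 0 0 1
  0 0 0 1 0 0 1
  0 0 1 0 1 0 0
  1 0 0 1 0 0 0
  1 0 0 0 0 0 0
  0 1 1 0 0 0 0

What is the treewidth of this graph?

1

A width-1 tree decomposition is:
Bags: B1 = {2, 7}  B2 = {3, 7}  B3 = {3, 4}  B4 = {4, 5}  B5 = {1, 5}  B6 = {1, 6}
Tree: B1–B2, B2–B3, B3–B4, B4–B5, B5–B6
The largest bag has 2 vertices, giving width 1; this decomposition certifies tw(G) ≤ 1. Any graph with an edge has treewidth ≥ 1, and G has the edge 2–7. The upper and lower bounds meet at 1, so that is the treewidth.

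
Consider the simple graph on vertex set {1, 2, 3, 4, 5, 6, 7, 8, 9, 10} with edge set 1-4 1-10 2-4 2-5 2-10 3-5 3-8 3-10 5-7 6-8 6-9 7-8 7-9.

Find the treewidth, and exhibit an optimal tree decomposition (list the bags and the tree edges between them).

Treewidth 2.
One such decomposition:
Bags: B1 = {1, 2, 4}  B2 = {1, 2, 10}  B3 = {2, 5, 10}  B4 = {3, 5, 10}  B5 = {3, 5, 7}  B6 = {3, 7, 8}  B7 = {7, 8, 9}  B8 = {6, 8, 9}
Tree: B1–B2, B2–B3, B3–B4, B4–B5, B5–B6, B6–B7, B7–B8

Each bag holds 3 vertices, so the decomposition has width 2, which upper-bounds the treewidth. For the lower bound, G contains the cycle 4–1–10–2–4, so G is not a forest; only forests have treewidth ≤ 1, hence tw(G) ≥ 2. Therefore the treewidth is 2.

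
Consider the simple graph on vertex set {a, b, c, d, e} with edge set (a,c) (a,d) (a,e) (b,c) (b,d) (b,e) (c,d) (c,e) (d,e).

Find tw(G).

3

A width-3 tree decomposition is:
Bags: B1 = {b, c, d, e}  B2 = {a, c, d, e}
Tree: B1–B2
Each bag holds 4 vertices, so the decomposition has width 3, which upper-bounds the treewidth. For the lower bound, the 4 vertices {a, c, d, e} are pairwise adjacent, and any tree decomposition puts a clique entirely inside one bag — forcing width ≥ 3. Hence tw(G) = 3 exactly.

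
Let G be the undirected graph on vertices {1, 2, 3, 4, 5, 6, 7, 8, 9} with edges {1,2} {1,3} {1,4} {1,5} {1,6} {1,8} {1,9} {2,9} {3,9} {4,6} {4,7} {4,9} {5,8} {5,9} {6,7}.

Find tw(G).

A width-2 tree decomposition is:
Bags: B1 = {1, 4, 9}  B2 = {1, 4, 6}  B3 = {1, 3, 9}  B4 = {4, 6, 7}  B5 = {1, 5, 9}  B6 = {1, 5, 8}  B7 = {1, 2, 9}
Tree: B1–B2, B1–B3, B2–B4, B3–B5, B5–B6, B3–B7
Each bag holds 3 vertices, so the decomposition has width 2, which upper-bounds the treewidth. On the other hand G contains the 3-clique {1, 5, 8}. A clique must lie in a single bag of any decomposition, so no decomposition can have width below 2. The upper and lower bounds meet at 2, so that is the treewidth.

2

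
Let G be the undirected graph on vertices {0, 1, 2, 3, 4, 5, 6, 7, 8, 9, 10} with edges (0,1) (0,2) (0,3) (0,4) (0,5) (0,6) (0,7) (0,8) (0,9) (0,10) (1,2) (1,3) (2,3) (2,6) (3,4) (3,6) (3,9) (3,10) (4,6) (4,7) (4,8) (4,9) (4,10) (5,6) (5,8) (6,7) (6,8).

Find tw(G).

A width-3 tree decomposition is:
Bags: B1 = {0, 4, 6, 8}  B2 = {0, 3, 4, 6}  B3 = {0, 2, 3, 6}  B4 = {0, 4, 6, 7}  B5 = {0, 1, 2, 3}  B6 = {0, 5, 6, 8}  B7 = {0, 3, 4, 9}  B8 = {0, 3, 4, 10}
Tree: B1–B2, B2–B3, B2–B4, B3–B5, B1–B6, B2–B7, B2–B8
The largest bag has 4 vertices, giving width 3; this decomposition certifies tw(G) ≤ 3. Conversely, {0, 4, 6, 8} is a clique of size 4, and the vertices of any clique must share a bag in every tree decomposition; so some bag has ≥ 4 vertices and tw(G) ≥ 3. Combining the bounds, tw(G) = 3.

3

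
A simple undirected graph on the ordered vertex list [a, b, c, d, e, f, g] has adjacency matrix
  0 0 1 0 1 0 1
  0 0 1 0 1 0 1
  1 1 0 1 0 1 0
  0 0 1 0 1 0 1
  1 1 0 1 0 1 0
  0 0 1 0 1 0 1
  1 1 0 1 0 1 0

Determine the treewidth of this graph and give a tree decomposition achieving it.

The largest bag has 4 vertices, giving width 3; this decomposition certifies tw(G) ≤ 3. For the lower bound: the 4 vertex sets {c,d}, {e,f}, {g}, {a} are disjoint, each induces a connected subgraph, and every pair is joined by at least one edge of G. Contracting each set to a single vertex therefore yields K_{4} as a minor, and since treewidth is minor-monotone, tw(G) ≥ tw(K_{4}) = 3. Hence tw(G) = 3 exactly.

Treewidth 3.
Bags: B1 = {c, d, e, g}  B2 = {c, e, f, g}  B3 = {a, c, e, g}  B4 = {b, c, e, g}
Tree: B1–B2, B2–B3, B3–B4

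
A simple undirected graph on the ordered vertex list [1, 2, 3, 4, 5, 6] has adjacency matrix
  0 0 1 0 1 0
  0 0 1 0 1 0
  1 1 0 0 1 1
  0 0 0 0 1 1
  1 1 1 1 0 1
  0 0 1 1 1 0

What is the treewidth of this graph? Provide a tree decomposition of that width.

Every bag has size at most 3, so the width is 3 − 1 = 2 and tw(G) ≤ 2. On the other hand G contains the 3-clique {1, 3, 5}. A clique must lie in a single bag of any decomposition, so no decomposition can have width below 2. The upper and lower bounds meet at 2, so that is the treewidth.

Treewidth 2.
One such decomposition:
Bags: B1 = {3, 5, 6}  B2 = {4, 5, 6}  B3 = {1, 3, 5}  B4 = {2, 3, 5}
Tree: B1–B2, B1–B3, B3–B4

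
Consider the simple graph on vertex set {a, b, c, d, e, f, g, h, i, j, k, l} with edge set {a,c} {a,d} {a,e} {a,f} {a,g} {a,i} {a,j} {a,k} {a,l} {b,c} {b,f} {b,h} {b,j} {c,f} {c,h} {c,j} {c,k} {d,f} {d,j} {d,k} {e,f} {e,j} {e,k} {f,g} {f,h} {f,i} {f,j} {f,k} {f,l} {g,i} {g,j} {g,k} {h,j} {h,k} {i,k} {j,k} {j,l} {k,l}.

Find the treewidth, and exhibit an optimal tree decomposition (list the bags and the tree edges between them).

Treewidth 4.
One optimal decomposition is:
Bags: B1 = {a, c, f, j, k}  B2 = {a, e, f, j, k}  B3 = {c, f, h, j, k}  B4 = {a, f, g, j, k}  B5 = {a, f, g, i, k}  B6 = {a, f, j, k, l}  B7 = {a, d, f, j, k}  B8 = {b, c, f, h, j}
Tree: B1–B2, B1–B3, B2–B4, B4–B5, B2–B6, B1–B7, B3–B8

Each bag holds 5 vertices, so the decomposition has width 4, which upper-bounds the treewidth. Conversely, {c, f, h, j, k} is a clique of size 5, and the vertices of any clique must share a bag in every tree decomposition; so some bag has ≥ 5 vertices and tw(G) ≥ 4. Hence tw(G) = 4 exactly.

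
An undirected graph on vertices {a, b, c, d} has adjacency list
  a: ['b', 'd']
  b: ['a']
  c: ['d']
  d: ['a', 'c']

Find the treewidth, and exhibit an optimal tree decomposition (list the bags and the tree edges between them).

The largest bag has 2 vertices, giving width 1; this decomposition certifies tw(G) ≤ 1. Any graph with an edge has treewidth ≥ 1, and G has the edge d–a. The upper and lower bounds meet at 1, so that is the treewidth.

Treewidth 1.
One optimal decomposition is:
Bags: B1 = {a, d}  B2 = {a, b}  B3 = {c, d}
Tree: B1–B2, B1–B3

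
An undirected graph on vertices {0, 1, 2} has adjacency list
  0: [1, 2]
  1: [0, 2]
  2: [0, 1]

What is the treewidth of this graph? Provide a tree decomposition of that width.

With just one bag of size 3, the width is 3 − 1 = 2, so tw(G) ≤ 2. Conversely, {0, 1, 2} is a clique of size 3, and the vertices of any clique must share a bag in every tree decomposition; so some bag has ≥ 3 vertices and tw(G) ≥ 2. Hence tw(G) = 2 exactly.

Treewidth 2.
Bags: B1 = {0, 1, 2}
Tree: (single bag)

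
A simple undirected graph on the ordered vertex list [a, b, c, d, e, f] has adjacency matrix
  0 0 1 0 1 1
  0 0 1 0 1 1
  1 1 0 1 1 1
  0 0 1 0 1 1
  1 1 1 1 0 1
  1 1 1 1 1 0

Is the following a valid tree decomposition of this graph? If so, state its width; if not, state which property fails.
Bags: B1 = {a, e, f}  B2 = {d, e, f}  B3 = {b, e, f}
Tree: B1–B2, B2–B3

A tree decomposition must satisfy three properties: every vertex lies in some bag; for every edge, both endpoints lie together in some bag; and for every vertex, the bags containing it form a connected subtree. Here vertex c appears in no bag, so the decomposition is invalid.

No — vertex c appears in no bag.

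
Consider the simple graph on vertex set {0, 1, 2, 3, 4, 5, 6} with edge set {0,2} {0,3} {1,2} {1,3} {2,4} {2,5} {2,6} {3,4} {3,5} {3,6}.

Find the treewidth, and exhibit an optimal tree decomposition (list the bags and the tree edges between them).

The largest bag has 3 vertices, giving width 2; this decomposition certifies tw(G) ≤ 2. Since 3–4–2–0–3 is a cycle in G, G is not acyclic. Forests are exactly the graphs of treewidth ≤ 1, so tw(G) ≥ 2. Combining the bounds, tw(G) = 2.

Treewidth 2.
Bags: B1 = {2, 3, 4}  B2 = {0, 2, 3}  B3 = {2, 3, 6}  B4 = {1, 2, 3}  B5 = {2, 3, 5}
Tree: B1–B2, B2–B3, B3–B4, B4–B5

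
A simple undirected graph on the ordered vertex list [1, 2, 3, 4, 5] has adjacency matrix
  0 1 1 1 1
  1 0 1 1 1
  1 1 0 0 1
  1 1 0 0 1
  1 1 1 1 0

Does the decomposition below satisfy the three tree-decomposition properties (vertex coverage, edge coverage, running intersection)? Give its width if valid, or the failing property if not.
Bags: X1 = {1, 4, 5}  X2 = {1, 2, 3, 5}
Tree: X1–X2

A tree decomposition must satisfy three properties: every vertex lies in some bag; for every edge, both endpoints lie together in some bag; and for every vertex, the bags containing it form a connected subtree. Here edge (2,4) lies in no bag, so the decomposition is invalid.

No — edge (2,4) lies in no bag.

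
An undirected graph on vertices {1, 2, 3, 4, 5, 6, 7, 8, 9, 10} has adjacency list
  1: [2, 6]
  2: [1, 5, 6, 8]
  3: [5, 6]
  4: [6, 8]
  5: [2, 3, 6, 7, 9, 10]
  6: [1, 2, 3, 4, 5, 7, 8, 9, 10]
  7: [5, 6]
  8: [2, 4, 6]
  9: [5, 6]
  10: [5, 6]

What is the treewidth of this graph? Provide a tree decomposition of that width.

Every bag has size at most 3, so the width is 3 − 1 = 2 and tw(G) ≤ 2. For the lower bound, the 3 vertices {2, 6, 8} are pairwise adjacent, and any tree decomposition puts a clique entirely inside one bag — forcing width ≥ 2. Hence tw(G) = 2 exactly.

Treewidth 2.
One optimal decomposition is:
Bags: B1 = {5, 6, 10}  B2 = {2, 5, 6}  B3 = {2, 6, 8}  B4 = {4, 6, 8}  B5 = {3, 5, 6}  B6 = {1, 2, 6}  B7 = {5, 6, 9}  B8 = {5, 6, 7}
Tree: B1–B2, B2–B3, B3–B4, B1–B5, B3–B6, B2–B7, B5–B8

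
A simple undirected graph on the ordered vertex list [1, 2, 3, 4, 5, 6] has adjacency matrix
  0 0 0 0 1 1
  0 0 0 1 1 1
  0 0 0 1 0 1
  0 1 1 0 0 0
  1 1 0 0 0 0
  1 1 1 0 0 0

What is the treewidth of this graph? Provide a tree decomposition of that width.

Every bag has size at most 3, so the width is 3 − 1 = 2 and tw(G) ≤ 2. Since 5–1–6–2–5 is a cycle in G, G is not acyclic. Forests are exactly the graphs of treewidth ≤ 1, so tw(G) ≥ 2. Hence tw(G) = 2 exactly.

Treewidth 2.
One such decomposition:
Bags: B1 = {1, 2, 5}  B2 = {1, 2, 6}  B3 = {2, 4, 6}  B4 = {3, 4, 6}
Tree: B1–B2, B2–B3, B3–B4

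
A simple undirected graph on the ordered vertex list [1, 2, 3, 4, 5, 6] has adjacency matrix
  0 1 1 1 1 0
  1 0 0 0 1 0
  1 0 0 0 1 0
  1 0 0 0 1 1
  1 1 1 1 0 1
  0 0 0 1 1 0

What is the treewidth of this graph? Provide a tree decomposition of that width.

Each bag holds 3 vertices, so the decomposition has width 2, which upper-bounds the treewidth. Conversely, {1, 2, 5} is a clique of size 3, and the vertices of any clique must share a bag in every tree decomposition; so some bag has ≥ 3 vertices and tw(G) ≥ 2. Hence tw(G) = 2 exactly.

Treewidth 2.
One optimal decomposition is:
Bags: B1 = {1, 3, 5}  B2 = {1, 4, 5}  B3 = {1, 2, 5}  B4 = {4, 5, 6}
Tree: B1–B2, B2–B3, B2–B4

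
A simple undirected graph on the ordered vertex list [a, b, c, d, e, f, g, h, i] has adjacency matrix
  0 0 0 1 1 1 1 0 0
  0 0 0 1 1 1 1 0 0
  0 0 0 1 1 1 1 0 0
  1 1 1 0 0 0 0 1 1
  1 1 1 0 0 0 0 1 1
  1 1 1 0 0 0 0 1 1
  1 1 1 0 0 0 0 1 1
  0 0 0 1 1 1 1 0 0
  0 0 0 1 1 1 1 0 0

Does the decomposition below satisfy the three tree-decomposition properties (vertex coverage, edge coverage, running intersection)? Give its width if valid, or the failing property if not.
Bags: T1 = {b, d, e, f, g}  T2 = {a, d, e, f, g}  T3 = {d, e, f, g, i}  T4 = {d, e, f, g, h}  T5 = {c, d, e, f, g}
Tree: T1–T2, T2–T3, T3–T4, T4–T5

Checking the three conditions: (i) the bags cover all of {a, b, c, d, e, f, g, h, i}; (ii) for each edge, some bag contains both endpoints; (iii) the bags containing any fixed vertex form a subtree. All hold, so the decomposition is valid with width 5 − 1 = 4.

Yes; width 4.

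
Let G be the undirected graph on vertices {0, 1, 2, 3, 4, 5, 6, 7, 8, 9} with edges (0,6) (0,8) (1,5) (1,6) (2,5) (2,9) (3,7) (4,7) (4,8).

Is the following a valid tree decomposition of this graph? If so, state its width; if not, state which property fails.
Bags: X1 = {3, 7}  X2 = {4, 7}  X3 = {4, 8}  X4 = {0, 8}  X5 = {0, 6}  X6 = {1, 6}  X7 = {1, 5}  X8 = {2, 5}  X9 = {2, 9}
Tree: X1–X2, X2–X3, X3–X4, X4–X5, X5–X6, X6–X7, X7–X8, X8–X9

Vertex coverage: the bags together contain {0, 1, 2, 3, 4, 5, 6, 7, 8, 9}, the full vertex set. Edge coverage: each edge of G has both endpoints in at least one bag. Running intersection: for every vertex, the bags containing it form a connected subtree. All three properties hold, so this is a valid tree decomposition of width max|bag| − 1 = 1, and hence tw(G) ≤ 1.

Yes; width 1.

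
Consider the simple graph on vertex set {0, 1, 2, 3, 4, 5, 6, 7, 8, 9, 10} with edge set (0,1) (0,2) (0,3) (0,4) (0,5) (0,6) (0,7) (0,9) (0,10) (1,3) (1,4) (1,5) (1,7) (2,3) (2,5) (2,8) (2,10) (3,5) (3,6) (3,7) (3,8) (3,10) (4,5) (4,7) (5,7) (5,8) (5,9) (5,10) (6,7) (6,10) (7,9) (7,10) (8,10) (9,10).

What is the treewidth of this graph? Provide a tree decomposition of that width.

Each bag holds 5 vertices, so the decomposition has width 4, which upper-bounds the treewidth. Conversely, {0, 2, 3, 5, 10} is a clique of size 5, and the vertices of any clique must share a bag in every tree decomposition; so some bag has ≥ 5 vertices and tw(G) ≥ 4. Therefore the treewidth is 4.

Treewidth 4.
One such decomposition:
Bags: B1 = {0, 2, 3, 5, 10}  B2 = {0, 3, 5, 7, 10}  B3 = {0, 1, 3, 5, 7}  B4 = {2, 3, 5, 8, 10}  B5 = {0, 5, 7, 9, 10}  B6 = {0, 1, 4, 5, 7}  B7 = {0, 3, 6, 7, 10}
Tree: B1–B2, B2–B3, B1–B4, B2–B5, B3–B6, B2–B7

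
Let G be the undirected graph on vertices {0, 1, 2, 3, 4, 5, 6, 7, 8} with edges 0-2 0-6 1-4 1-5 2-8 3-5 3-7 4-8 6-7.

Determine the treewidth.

2

A width-2 tree decomposition is:
Bags: B1 = {1, 4, 5}  B2 = {4, 5, 8}  B3 = {2, 5, 8}  B4 = {0, 2, 5}  B5 = {0, 5, 6}  B6 = {5, 6, 7}  B7 = {3, 5, 7}
Tree: B1–B2, B2–B3, B3–B4, B4–B5, B5–B6, B6–B7
Every bag has size at most 3, so the width is 3 − 1 = 2 and tw(G) ≤ 2. The edges 5–1–4–8–2–0–6–7–3–5 form a cycle, so G is not a tree and its treewidth is at least 2. Combining the bounds, tw(G) = 2.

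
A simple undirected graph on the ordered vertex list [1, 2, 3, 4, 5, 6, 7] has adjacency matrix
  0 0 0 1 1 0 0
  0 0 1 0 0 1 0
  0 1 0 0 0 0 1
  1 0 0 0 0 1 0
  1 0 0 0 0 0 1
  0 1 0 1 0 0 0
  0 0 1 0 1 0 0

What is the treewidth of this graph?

A width-2 tree decomposition is:
Bags: B1 = {3, 5, 7}  B2 = {1, 3, 5}  B3 = {1, 3, 4}  B4 = {3, 4, 6}  B5 = {2, 3, 6}
Tree: B1–B2, B2–B3, B3–B4, B4–B5
The largest bag has 3 vertices, giving width 2; this decomposition certifies tw(G) ≤ 2. The edges 3–7–5–1–4–6–2–3 form a cycle, so G is not a tree and its treewidth is at least 2. Therefore the treewidth is 2.

2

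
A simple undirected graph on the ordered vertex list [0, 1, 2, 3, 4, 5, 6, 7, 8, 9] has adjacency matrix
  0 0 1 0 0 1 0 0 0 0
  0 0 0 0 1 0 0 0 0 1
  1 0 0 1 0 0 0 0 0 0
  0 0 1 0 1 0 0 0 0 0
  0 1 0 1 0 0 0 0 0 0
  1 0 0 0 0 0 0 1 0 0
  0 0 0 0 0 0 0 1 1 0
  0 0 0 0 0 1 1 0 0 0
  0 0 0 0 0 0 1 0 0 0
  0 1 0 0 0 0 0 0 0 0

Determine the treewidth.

A width-1 tree decomposition is:
Bags: B1 = {1, 9}  B2 = {1, 4}  B3 = {3, 4}  B4 = {2, 3}  B5 = {0, 2}  B6 = {0, 5}  B7 = {5, 7}  B8 = {6, 7}  B9 = {6, 8}
Tree: B1–B2, B2–B3, B3–B4, B4–B5, B5–B6, B6–B7, B7–B8, B8–B9
The largest bag has 2 vertices, giving width 1; this decomposition certifies tw(G) ≤ 1. G has an edge, so its treewidth is at least 1. Hence tw(G) = 1 exactly.

1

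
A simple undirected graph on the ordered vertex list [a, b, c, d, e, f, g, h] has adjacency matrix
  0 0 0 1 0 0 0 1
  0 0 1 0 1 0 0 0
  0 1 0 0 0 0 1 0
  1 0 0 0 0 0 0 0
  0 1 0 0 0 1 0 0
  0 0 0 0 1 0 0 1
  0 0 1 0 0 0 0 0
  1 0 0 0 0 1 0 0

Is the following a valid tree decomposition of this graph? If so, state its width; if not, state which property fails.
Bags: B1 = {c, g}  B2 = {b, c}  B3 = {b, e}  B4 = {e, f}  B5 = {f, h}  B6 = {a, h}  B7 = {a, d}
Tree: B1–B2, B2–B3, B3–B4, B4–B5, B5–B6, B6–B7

Checking the three conditions: (i) the bags cover all of {a, b, c, d, e, f, g, h}; (ii) for each edge, some bag contains both endpoints; (iii) the bags containing any fixed vertex form a subtree. All hold, so the decomposition is valid with width 2 − 1 = 1.

Yes; width 1.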